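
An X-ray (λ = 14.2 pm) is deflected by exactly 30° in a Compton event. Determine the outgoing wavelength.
14.5251 pm

Using the Compton formula: λ' = λ + λ_C(1 − cos θ)

For θ = 30°, cos θ = √3/2 (exact) ≈ 0.8660, so:
1 − cos 30° = 1 − (√3/2) ≈ 0.1340

Δλ = λ_C × 0.1340 = 2.4263 × 0.1340 = 0.3251 pm

λ' = 14.2 + 0.3251 = 14.5251 pm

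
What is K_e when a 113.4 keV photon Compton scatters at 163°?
34.3282 keV

By energy conservation: K_e = E_initial - E_final

First find the scattered photon energy:
Initial wavelength: λ = hc/E = 10.9334 pm
Compton shift: Δλ = λ_C(1 - cos(163°)) = 4.7466 pm
Final wavelength: λ' = 10.9334 + 4.7466 = 15.6800 pm
Final photon energy: E' = hc/λ' = 79.0718 keV

Electron kinetic energy:
K_e = E - E' = 113.4000 - 79.0718 = 34.3282 keV

(Intermediate values are shown rounded; full precision is carried through to the final answer.)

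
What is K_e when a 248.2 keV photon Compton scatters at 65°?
54.3609 keV

By energy conservation: K_e = E_initial - E_final

First find the scattered photon energy:
Initial wavelength: λ = hc/E = 4.9953 pm
Compton shift: Δλ = λ_C(1 - cos(65°)) = 1.4009 pm
Final wavelength: λ' = 4.9953 + 1.4009 = 6.3962 pm
Final photon energy: E' = hc/λ' = 193.8391 keV

Electron kinetic energy:
K_e = E - E' = 248.2000 - 193.8391 = 54.3609 keV

(Intermediate values are shown rounded; full precision is carried through to the final answer.)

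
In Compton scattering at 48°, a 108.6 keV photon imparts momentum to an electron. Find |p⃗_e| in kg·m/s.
4.5795e-23 kg·m/s

The electron is initially at rest, so by conservation of momentum:
p⃗_e = p⃗₀ − p⃗'  (incident photon momentum minus scattered photon momentum)

Photon momentum magnitudes (p = h/λ = E/c):
λ₀ = hc/E₀ = 11.4166 pm → p₀ = h/λ₀ = 5.8039e-23 kg·m/s
Δλ = λ_C(1 − cos 48°) = 0.8028 pm
λ' = 12.2194 pm → p' = h/λ' = 5.4226e-23 kg·m/s

The scattered photon makes angle θ = 48° with the incident direction, so by the law of cosines:
|p⃗_e|² = p₀² + p'² − 2p₀p'cos θ
|p⃗_e|² = (5.8039e-23)² + (5.4226e-23)² − 2·5.8039e-23·5.4226e-23·cos(48°)
|p⃗_e| = 4.5795e-23 kg·m/s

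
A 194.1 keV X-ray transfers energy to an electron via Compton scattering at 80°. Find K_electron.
46.3702 keV

By energy conservation: K_e = E_initial - E_final

First find the scattered photon energy:
Initial wavelength: λ = hc/E = 6.3876 pm
Compton shift: Δλ = λ_C(1 - cos(80°)) = 2.0050 pm
Final wavelength: λ' = 6.3876 + 2.0050 = 8.3926 pm
Final photon energy: E' = hc/λ' = 147.7298 keV

Electron kinetic energy:
K_e = E - E' = 194.1000 - 147.7298 = 46.3702 keV

(Intermediate values are shown rounded; full precision is carried through to the final answer.)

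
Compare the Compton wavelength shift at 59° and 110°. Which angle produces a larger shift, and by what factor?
110° produces the larger shift by a factor of 2.767

Calculate both shifts using Δλ = λ_C(1 - cos θ):

For θ₁ = 59°:
Δλ₁ = 2.4263 × (1 - cos(59°))
Δλ₁ = 2.4263 × 0.4850
Δλ₁ = 1.1767 pm

For θ₂ = 110°:
Δλ₂ = 2.4263 × (1 - cos(110°))
Δλ₂ = 2.4263 × 1.3420
Δλ₂ = 3.2562 pm

The 110° angle produces the larger shift.
Ratio: 3.2562/1.1767 = 2.767

(Intermediate values are shown rounded; full precision is carried through to the final answer.)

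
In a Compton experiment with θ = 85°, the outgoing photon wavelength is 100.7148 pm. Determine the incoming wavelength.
98.5000 pm

From λ' = λ + Δλ, we have λ = λ' - Δλ

First calculate the Compton shift:
Δλ = λ_C(1 - cos θ)
Δλ = 2.4263 × (1 - cos(85°))
Δλ = 2.4263 × 0.9128
Δλ = 2.2148 pm

Initial wavelength:
λ = λ' - Δλ
λ = 100.7148 - 2.2148
λ = 98.5000 pm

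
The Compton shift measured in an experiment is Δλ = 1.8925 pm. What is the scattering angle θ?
77.29°

From the Compton formula Δλ = λ_C(1 - cos θ), we can solve for θ:

cos θ = 1 - Δλ/λ_C

Given:
- Δλ = 1.8925 pm
- λ_C = h/(m_e·c) ≈ 2.42631024 pm

cos θ = 1 - 1.8925/2.42631024
cos θ = 1 - 0.779991
cos θ = 0.220009

θ = arccos(0.220009)
θ = 77.29°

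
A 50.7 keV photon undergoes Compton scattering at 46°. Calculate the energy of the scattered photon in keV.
49.2092 keV

First convert energy to wavelength:
λ = hc/E, with hc ≈ 1239.842 keV·pm (i.e. 1239.842 eV·nm)

For E = 50.7 keV = 50700 eV:
λ = 1239.842 keV·pm / 50.7 keV
λ = 24.4545 pm

Calculate the Compton shift:
Δλ = λ_C(1 - cos(46°)) = 2.4263 × 0.3053
Δλ = 0.7409 pm

Final wavelength:
λ' = 24.4545 + 0.7409 = 25.1953 pm

Final energy:
E' = hc/λ' = 1239.842 / 25.1953 = 49.2092 keV

(Intermediate values are shown rounded; full precision is carried through to the final answer.)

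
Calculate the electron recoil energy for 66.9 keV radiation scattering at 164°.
13.6682 keV

By energy conservation: K_e = E_initial - E_final

First find the scattered photon energy:
Initial wavelength: λ = hc/E = 18.5328 pm
Compton shift: Δλ = λ_C(1 - cos(164°)) = 4.7586 pm
Final wavelength: λ' = 18.5328 + 4.7586 = 23.2914 pm
Final photon energy: E' = hc/λ' = 53.2318 keV

Electron kinetic energy:
K_e = E - E' = 66.9000 - 53.2318 = 13.6682 keV

(Intermediate values are shown rounded; full precision is carried through to the final answer.)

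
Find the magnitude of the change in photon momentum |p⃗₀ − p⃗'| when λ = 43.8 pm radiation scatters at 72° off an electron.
1.7462e-23 kg·m/s

Photon momentum magnitude is p = h/λ.

Initial momentum:
p₀ = h/λ = 6.6261e-34/4.3800e-11 = 1.5128e-23 kg·m/s

After scattering:
λ' = λ + Δλ = 43.8 + 1.6765 = 45.4765 pm
p' = h/λ' = 6.6261e-34/4.5477e-11 = 1.4570e-23 kg·m/s

Momentum is a vector; the scattered photon's direction makes angle θ = 72° with the incident direction. The magnitude of the vector change Δp⃗ = p⃗₀ − p⃗' is found from the law of cosines:
|Δp⃗|² = p₀² + p'² − 2p₀p'cos θ
|Δp⃗|² = (1.5128e-23)² + (1.4570e-23)² − 2·1.5128e-23·1.4570e-23·cos(72°)
|Δp⃗| = 1.7462e-23 kg·m/s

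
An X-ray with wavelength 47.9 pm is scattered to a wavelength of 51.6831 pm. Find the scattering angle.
124.00°

First find the wavelength shift:
Δλ = λ' - λ = 51.6831 - 47.9 = 3.7831 pm

Using Δλ = λ_C(1 - cos θ), with λ_C = h/(m_e·c) ≈ 2.42631024 pm:
cos θ = 1 - Δλ/λ_C
cos θ = 1 - 3.7831/2.42631024
cos θ = -0.559199

θ = arccos(-0.559199)
θ = 124.00°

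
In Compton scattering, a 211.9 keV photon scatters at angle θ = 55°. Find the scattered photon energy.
180.0602 keV

First convert energy to wavelength:
λ = hc/E, with hc ≈ 1239.842 keV·pm (i.e. 1239.842 eV·nm)

For E = 211.9 keV = 211900 eV:
λ = 1239.842 keV·pm / 211.9 keV
λ = 5.8511 pm

Calculate the Compton shift:
Δλ = λ_C(1 - cos(55°)) = 2.4263 × 0.4264
Δλ = 1.0346 pm

Final wavelength:
λ' = 5.8511 + 1.0346 = 6.8857 pm

Final energy:
E' = hc/λ' = 1239.842 / 6.8857 = 180.0602 keV

(Intermediate values are shown rounded; full precision is carried through to the final answer.)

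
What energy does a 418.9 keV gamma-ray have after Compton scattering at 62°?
291.9348 keV

First convert energy to wavelength:
λ = hc/E, with hc ≈ 1239.842 keV·pm (i.e. 1239.842 eV·nm)

For E = 418.9 keV = 418900 eV:
λ = 1239.842 keV·pm / 418.9 keV
λ = 2.9598 pm

Calculate the Compton shift:
Δλ = λ_C(1 - cos(62°)) = 2.4263 × 0.5305
Δλ = 1.2872 pm

Final wavelength:
λ' = 2.9598 + 1.2872 = 4.2470 pm

Final energy:
E' = hc/λ' = 1239.842 / 4.2470 = 291.9348 keV

(Intermediate values are shown rounded; full precision is carried through to the final answer.)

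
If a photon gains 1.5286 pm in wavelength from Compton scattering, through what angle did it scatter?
68.29°

From the Compton formula Δλ = λ_C(1 - cos θ), we can solve for θ:

cos θ = 1 - Δλ/λ_C

Given:
- Δλ = 1.5286 pm
- λ_C = h/(m_e·c) ≈ 2.42631024 pm

cos θ = 1 - 1.5286/2.42631024
cos θ = 1 - 0.630010
cos θ = 0.369990

θ = arccos(0.369990)
θ = 68.29°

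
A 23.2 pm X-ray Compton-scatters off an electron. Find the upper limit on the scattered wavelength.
28.0526 pm (at θ = 180°)

The Compton shift is Δλ = λ_C(1 − cos θ).

Since cos θ ranges from −1 to 1, the factor (1 − cos θ) ranges from 0 to 2; the maximum shift occurs at θ = 180° (backscattering):
Δλ_max = 2λ_C = 2 × 2.4263 pm = 4.8526 pm

Maximum scattered wavelength:
λ'_max = λ₀ + Δλ_max = 23.2 + 4.8526 = 28.0526 pm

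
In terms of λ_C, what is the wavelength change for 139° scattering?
1.7547 λ_C

The Compton shift formula is:
Δλ = λ_C(1 - cos θ)

Dividing both sides by λ_C:
Δλ/λ_C = 1 - cos θ

For θ = 139°:
Δλ/λ_C = 1 - cos(139°)
Δλ/λ_C = 1 - -0.7547
Δλ/λ_C = 1.7547

This means the shift is 1.7547 × λ_C = 4.2575 pm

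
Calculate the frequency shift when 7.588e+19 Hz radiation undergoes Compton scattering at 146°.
4.014e+19 Hz (decrease)

Convert frequency to wavelength (c = 299792458 m/s):
λ₀ = c/f₀ = 299792458/7.588e+19 = 3.9508758e-12 m = 3.9509 pm

Calculate Compton shift:
Δλ = λ_C(1 - cos(146°)) = 4.4378 pm

Final wavelength:
λ' = λ₀ + Δλ = 3.9509 + 4.4378 = 8.3887 pm

Final frequency:
f' = c/λ' = 299792458/8.3886884e-12 = 3.5737703e+19 Hz

Frequency shift (decrease):
Δf = f₀ - f' = 7.588e+19 - 3.5737703e+19 = 4.014e+19 Hz

(Intermediate values are shown rounded; full precision is carried through to the final answer.)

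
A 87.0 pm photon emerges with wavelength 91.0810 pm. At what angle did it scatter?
133.00°

First find the wavelength shift:
Δλ = λ' - λ = 91.0810 - 87.0 = 4.0810 pm

Using Δλ = λ_C(1 - cos θ), with λ_C = h/(m_e·c) ≈ 2.42631024 pm:
cos θ = 1 - Δλ/λ_C
cos θ = 1 - 4.0810/2.42631024
cos θ = -0.681978

θ = arccos(-0.681978)
θ = 133.00°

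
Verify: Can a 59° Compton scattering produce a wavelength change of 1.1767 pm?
Yes, consistent

Calculate the expected shift for θ = 59°:

Δλ_expected = λ_C(1 - cos(59°))
Δλ_expected = 2.4263 × (1 - cos(59°))
Δλ_expected = 2.4263 × 0.4850
Δλ_expected = 1.1767 pm

Given shift: 1.1767 pm
Expected shift: 1.1767 pm
Difference: 0.0000 pm

The values match. This is consistent with Compton scattering at the stated angle.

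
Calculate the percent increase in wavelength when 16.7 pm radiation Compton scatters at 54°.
5.9890%

Calculate the Compton shift:
Δλ = λ_C(1 - cos(54°))
Δλ = 2.4263 × (1 - cos(54°))
Δλ = 2.4263 × 0.4122
Δλ = 1.0002 pm

Percentage change:
(Δλ/λ₀) × 100 = (1.0002/16.7) × 100
= 5.9890%

(Intermediate values are shown rounded; full precision is carried through to the final answer.)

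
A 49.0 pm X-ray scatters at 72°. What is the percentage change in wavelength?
3.4215%

Calculate the Compton shift:
Δλ = λ_C(1 - cos(72°))
Δλ = 2.4263 × (1 - cos(72°))
Δλ = 2.4263 × 0.6910
Δλ = 1.6765 pm

Percentage change:
(Δλ/λ₀) × 100 = (1.6765/49.0) × 100
= 3.4215%

(Intermediate values are shown rounded; full precision is carried through to the final answer.)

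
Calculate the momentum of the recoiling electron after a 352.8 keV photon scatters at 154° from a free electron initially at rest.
2.6431e-22 kg·m/s

The electron is initially at rest, so by conservation of momentum:
p⃗_e = p⃗₀ − p⃗'  (incident photon momentum minus scattered photon momentum)

Photon momentum magnitudes (p = h/λ = E/c):
λ₀ = hc/E₀ = 3.5143 pm → p₀ = h/λ₀ = 1.8855e-22 kg·m/s
Δλ = λ_C(1 − cos 154°) = 4.6071 pm
λ' = 8.1214 pm → p' = h/λ' = 8.1588e-23 kg·m/s

The scattered photon makes angle θ = 154° with the incident direction, so by the law of cosines:
|p⃗_e|² = p₀² + p'² − 2p₀p'cos θ
|p⃗_e|² = (1.8855e-22)² + (8.1588e-23)² − 2·1.8855e-22·8.1588e-23·cos(154°)
|p⃗_e| = 2.6431e-22 kg·m/s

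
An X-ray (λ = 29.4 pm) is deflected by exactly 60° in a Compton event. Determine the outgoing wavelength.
30.6132 pm

Using the Compton formula: λ' = λ + λ_C(1 − cos θ)

For θ = 60°, cos θ = 1/2 (exact) = 0.5000, so:
1 − cos 60° = 1 − (1/2) = 0.5000

Δλ = λ_C × 0.5000 = 2.4263 × 0.5000 = 1.2132 pm

λ' = 29.4 + 1.2132 = 30.6132 pm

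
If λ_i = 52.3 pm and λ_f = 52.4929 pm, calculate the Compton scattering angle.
23.00°

First find the wavelength shift:
Δλ = λ' - λ = 52.4929 - 52.3 = 0.1929 pm

Using Δλ = λ_C(1 - cos θ), with λ_C = h/(m_e·c) ≈ 2.42631024 pm:
cos θ = 1 - Δλ/λ_C
cos θ = 1 - 0.1929/2.42631024
cos θ = 0.920497

θ = arccos(0.920497)
θ = 23.00°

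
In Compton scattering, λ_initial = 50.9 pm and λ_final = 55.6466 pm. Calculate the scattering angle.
163.00°

First find the wavelength shift:
Δλ = λ' - λ = 55.6466 - 50.9 = 4.7466 pm

Using Δλ = λ_C(1 - cos θ), with λ_C = h/(m_e·c) ≈ 2.42631024 pm:
cos θ = 1 - Δλ/λ_C
cos θ = 1 - 4.7466/2.42631024
cos θ = -0.956304

θ = arccos(-0.956304)
θ = 163.00°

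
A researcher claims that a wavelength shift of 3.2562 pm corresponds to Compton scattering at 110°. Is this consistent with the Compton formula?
Yes, consistent

Calculate the expected shift for θ = 110°:

Δλ_expected = λ_C(1 - cos(110°))
Δλ_expected = 2.4263 × (1 - cos(110°))
Δλ_expected = 2.4263 × 1.3420
Δλ_expected = 3.2562 pm

Given shift: 3.2562 pm
Expected shift: 3.2562 pm
Difference: 0.0000 pm

The values match. This is consistent with Compton scattering at the stated angle.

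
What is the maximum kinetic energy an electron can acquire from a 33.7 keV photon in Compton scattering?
3.9270 keV

Maximum energy transfer occurs at θ = 180° (backscattering).

Initial photon: E₀ = 33.7 keV → λ₀ = 36.7906 pm

Maximum Compton shift (at 180°):
Δλ_max = 2λ_C = 2 × 2.4263 = 4.8526 pm

Final wavelength:
λ' = 36.7906 + 4.8526 = 41.6432 pm

Minimum photon energy (maximum energy to electron):
E'_min = hc/λ' = 29.7730 keV

Maximum electron kinetic energy:
K_max = E₀ - E'_min = 33.7000 - 29.7730 = 3.9270 keV

(Intermediate values are shown rounded; full precision is carried through to the final answer.)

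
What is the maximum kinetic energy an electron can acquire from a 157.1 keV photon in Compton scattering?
59.8169 keV

Maximum energy transfer occurs at θ = 180° (backscattering).

Initial photon: E₀ = 157.1 keV → λ₀ = 7.8921 pm

Maximum Compton shift (at 180°):
Δλ_max = 2λ_C = 2 × 2.4263 = 4.8526 pm

Final wavelength:
λ' = 7.8921 + 4.8526 = 12.7447 pm

Minimum photon energy (maximum energy to electron):
E'_min = hc/λ' = 97.2831 keV

Maximum electron kinetic energy:
K_max = E₀ - E'_min = 157.1000 - 97.2831 = 59.8169 keV

(Intermediate values are shown rounded; full precision is carried through to the final answer.)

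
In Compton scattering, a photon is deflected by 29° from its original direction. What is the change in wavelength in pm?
0.3042 pm

Using the Compton scattering formula:
Δλ = λ_C(1 - cos θ)

where λ_C = h/(m_e·c) ≈ 2.4263 pm is the Compton wavelength of an electron.

For θ = 29°:
cos(29°) = 0.8746
1 - cos(29°) = 0.1254

Δλ = 2.4263 × 0.1254
Δλ = 0.3042 pm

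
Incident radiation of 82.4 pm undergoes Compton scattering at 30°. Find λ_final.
82.7251 pm

Using the Compton scattering formula:
λ' = λ + Δλ = λ + λ_C(1 - cos θ)

Given:
- Initial wavelength λ = 82.4 pm
- Scattering angle θ = 30°
- Compton wavelength λ_C ≈ 2.4263 pm

Calculate the shift:
Δλ = 2.4263 × (1 - cos(30°))
Δλ = 2.4263 × 0.1340
Δλ = 0.3251 pm

Final wavelength:
λ' = 82.4 + 0.3251 = 82.7251 pm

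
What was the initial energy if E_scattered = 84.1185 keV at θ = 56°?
90.7000 keV

Convert final energy to wavelength (hc ≈ 1239.842 keV·pm):
λ' = hc/E' = 1239.842 / 84.1185 = 14.7392 pm

Calculate the Compton shift:
Δλ = λ_C(1 - cos(56°))
Δλ = 2.4263 × (1 - cos(56°))
Δλ = 1.0695 pm

Initial wavelength:
λ = λ' - Δλ = 14.7392 - 1.0695 = 13.6697 pm

Initial energy:
E = hc/λ = 1239.842 / 13.6697 = 90.7000 keV

(Intermediate values are shown rounded; full precision is carried through to the final answer.)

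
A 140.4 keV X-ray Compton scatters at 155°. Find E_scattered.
92.1399 keV

First convert energy to wavelength:
λ = hc/E, with hc ≈ 1239.842 keV·pm (i.e. 1239.842 eV·nm)

For E = 140.4 keV = 140400 eV:
λ = 1239.842 keV·pm / 140.4 keV
λ = 8.8308 pm

Calculate the Compton shift:
Δλ = λ_C(1 - cos(155°)) = 2.4263 × 1.9063
Δλ = 4.6253 pm

Final wavelength:
λ' = 8.8308 + 4.6253 = 13.4561 pm

Final energy:
E' = hc/λ' = 1239.842 / 13.4561 = 92.1399 keV

(Intermediate values are shown rounded; full precision is carried through to the final answer.)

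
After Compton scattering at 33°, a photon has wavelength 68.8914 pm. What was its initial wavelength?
68.5000 pm

From λ' = λ + Δλ, we have λ = λ' - Δλ

First calculate the Compton shift:
Δλ = λ_C(1 - cos θ)
Δλ = 2.4263 × (1 - cos(33°))
Δλ = 2.4263 × 0.1613
Δλ = 0.3914 pm

Initial wavelength:
λ = λ' - Δλ
λ = 68.8914 - 0.3914
λ = 68.5000 pm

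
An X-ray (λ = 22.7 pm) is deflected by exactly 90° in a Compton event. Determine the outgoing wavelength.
25.1263 pm

Using the Compton formula: λ' = λ + λ_C(1 − cos θ)

For θ = 90°, cos θ = 0 (exact) = 0.0000, so:
1 − cos 90° = 1 − (0) = 1.0000

Δλ = λ_C × 1.0000 = 2.4263 × 1.0000 = 2.4263 pm

λ' = 22.7 + 2.4263 = 25.1263 pm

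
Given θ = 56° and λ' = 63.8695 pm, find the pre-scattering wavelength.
62.8000 pm

From λ' = λ + Δλ, we have λ = λ' - Δλ

First calculate the Compton shift:
Δλ = λ_C(1 - cos θ)
Δλ = 2.4263 × (1 - cos(56°))
Δλ = 2.4263 × 0.4408
Δλ = 1.0695 pm

Initial wavelength:
λ = λ' - Δλ
λ = 63.8695 - 1.0695
λ = 62.8000 pm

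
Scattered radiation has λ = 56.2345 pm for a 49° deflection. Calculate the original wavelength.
55.4000 pm

From λ' = λ + Δλ, we have λ = λ' - Δλ

First calculate the Compton shift:
Δλ = λ_C(1 - cos θ)
Δλ = 2.4263 × (1 - cos(49°))
Δλ = 2.4263 × 0.3439
Δλ = 0.8345 pm

Initial wavelength:
λ = λ' - Δλ
λ = 56.2345 - 0.8345
λ = 55.4000 pm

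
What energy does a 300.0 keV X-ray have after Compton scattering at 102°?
175.5261 keV

First convert energy to wavelength:
λ = hc/E, with hc ≈ 1239.842 keV·pm (i.e. 1239.842 eV·nm)

For E = 300.0 keV = 300000 eV:
λ = 1239.842 keV·pm / 300.0 keV
λ = 4.1328 pm

Calculate the Compton shift:
Δλ = λ_C(1 - cos(102°)) = 2.4263 × 1.2079
Δλ = 2.9308 pm

Final wavelength:
λ' = 4.1328 + 2.9308 = 7.0636 pm

Final energy:
E' = hc/λ' = 1239.842 / 7.0636 = 175.5261 keV

(Intermediate values are shown rounded; full precision is carried through to the final answer.)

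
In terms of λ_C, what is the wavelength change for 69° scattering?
0.6416 λ_C

The Compton shift formula is:
Δλ = λ_C(1 - cos θ)

Dividing both sides by λ_C:
Δλ/λ_C = 1 - cos θ

For θ = 69°:
Δλ/λ_C = 1 - cos(69°)
Δλ/λ_C = 1 - 0.3584
Δλ/λ_C = 0.6416

This means the shift is 0.6416 × λ_C = 1.5568 pm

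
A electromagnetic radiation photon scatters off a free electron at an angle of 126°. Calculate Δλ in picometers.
3.8525 pm

Using the Compton scattering formula:
Δλ = λ_C(1 - cos θ)

where λ_C = h/(m_e·c) ≈ 2.4263 pm is the Compton wavelength of an electron.

For θ = 126°:
cos(126°) = -0.5878
1 - cos(126°) = 1.5878

Δλ = 2.4263 × 1.5878
Δλ = 3.8525 pm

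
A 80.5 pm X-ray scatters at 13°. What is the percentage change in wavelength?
0.0772%

Calculate the Compton shift:
Δλ = λ_C(1 - cos(13°))
Δλ = 2.4263 × (1 - cos(13°))
Δλ = 2.4263 × 0.0256
Δλ = 0.0622 pm

Percentage change:
(Δλ/λ₀) × 100 = (0.0622/80.5) × 100
= 0.0772%

(Intermediate values are shown rounded; full precision is carried through to the final answer.)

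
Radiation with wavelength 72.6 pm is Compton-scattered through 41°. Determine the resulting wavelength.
73.1952 pm

Using the Compton scattering formula:
λ' = λ + Δλ = λ + λ_C(1 - cos θ)

Given:
- Initial wavelength λ = 72.6 pm
- Scattering angle θ = 41°
- Compton wavelength λ_C ≈ 2.4263 pm

Calculate the shift:
Δλ = 2.4263 × (1 - cos(41°))
Δλ = 2.4263 × 0.2453
Δλ = 0.5952 pm

Final wavelength:
λ' = 72.6 + 0.5952 = 73.1952 pm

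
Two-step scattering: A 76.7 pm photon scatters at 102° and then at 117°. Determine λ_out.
83.1586 pm

Apply Compton shift twice:

First scattering at θ₁ = 102°:
Δλ₁ = λ_C(1 - cos(102°))
Δλ₁ = 2.4263 × 1.2079
Δλ₁ = 2.9308 pm

After first scattering:
λ₁ = 76.7 + 2.9308 = 79.6308 pm

Second scattering at θ₂ = 117°:
Δλ₂ = λ_C(1 - cos(117°))
Δλ₂ = 2.4263 × 1.4540
Δλ₂ = 3.5278 pm

Final wavelength:
λ₂ = 79.6308 + 3.5278 = 83.1586 pm

Total shift: Δλ_total = 2.9308 + 3.5278 = 6.4586 pm

(Intermediate values are shown rounded; full precision is carried through to the final answer.)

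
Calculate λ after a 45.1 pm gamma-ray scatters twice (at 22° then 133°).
49.3577 pm

Apply Compton shift twice:

First scattering at θ₁ = 22°:
Δλ₁ = λ_C(1 - cos(22°))
Δλ₁ = 2.4263 × 0.0728
Δλ₁ = 0.1767 pm

After first scattering:
λ₁ = 45.1 + 0.1767 = 45.2767 pm

Second scattering at θ₂ = 133°:
Δλ₂ = λ_C(1 - cos(133°))
Δλ₂ = 2.4263 × 1.6820
Δλ₂ = 4.0810 pm

Final wavelength:
λ₂ = 45.2767 + 4.0810 = 49.3577 pm

Total shift: Δλ_total = 0.1767 + 4.0810 = 4.2577 pm

(Intermediate values are shown rounded; full precision is carried through to the final answer.)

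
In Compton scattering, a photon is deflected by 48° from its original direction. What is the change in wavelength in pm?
0.8028 pm

Using the Compton scattering formula:
Δλ = λ_C(1 - cos θ)

where λ_C = h/(m_e·c) ≈ 2.4263 pm is the Compton wavelength of an electron.

For θ = 48°:
cos(48°) = 0.6691
1 - cos(48°) = 0.3309

Δλ = 2.4263 × 0.3309
Δλ = 0.8028 pm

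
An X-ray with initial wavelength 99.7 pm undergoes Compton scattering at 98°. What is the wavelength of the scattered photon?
102.4640 pm

Using the Compton scattering formula:
λ' = λ + Δλ = λ + λ_C(1 - cos θ)

Given:
- Initial wavelength λ = 99.7 pm
- Scattering angle θ = 98°
- Compton wavelength λ_C ≈ 2.4263 pm

Calculate the shift:
Δλ = 2.4263 × (1 - cos(98°))
Δλ = 2.4263 × 1.1392
Δλ = 2.7640 pm

Final wavelength:
λ' = 99.7 + 2.7640 = 102.4640 pm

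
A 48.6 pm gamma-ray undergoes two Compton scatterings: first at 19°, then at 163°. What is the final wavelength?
53.4788 pm

Apply Compton shift twice:

First scattering at θ₁ = 19°:
Δλ₁ = λ_C(1 - cos(19°))
Δλ₁ = 2.4263 × 0.0545
Δλ₁ = 0.1322 pm

After first scattering:
λ₁ = 48.6 + 0.1322 = 48.7322 pm

Second scattering at θ₂ = 163°:
Δλ₂ = λ_C(1 - cos(163°))
Δλ₂ = 2.4263 × 1.9563
Δλ₂ = 4.7466 pm

Final wavelength:
λ₂ = 48.7322 + 4.7466 = 53.4788 pm

Total shift: Δλ_total = 0.1322 + 4.7466 = 4.8788 pm

(Intermediate values are shown rounded; full precision is carried through to the final answer.)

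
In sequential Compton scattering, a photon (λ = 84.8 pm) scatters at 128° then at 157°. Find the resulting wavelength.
93.3798 pm

Apply Compton shift twice:

First scattering at θ₁ = 128°:
Δλ₁ = λ_C(1 - cos(128°))
Δλ₁ = 2.4263 × 1.6157
Δλ₁ = 3.9201 pm

After first scattering:
λ₁ = 84.8 + 3.9201 = 88.7201 pm

Second scattering at θ₂ = 157°:
Δλ₂ = λ_C(1 - cos(157°))
Δλ₂ = 2.4263 × 1.9205
Δλ₂ = 4.6597 pm

Final wavelength:
λ₂ = 88.7201 + 4.6597 = 93.3798 pm

Total shift: Δλ_total = 3.9201 + 4.6597 = 8.5798 pm

(Intermediate values are shown rounded; full precision is carried through to the final answer.)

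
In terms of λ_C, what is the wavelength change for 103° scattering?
1.2250 λ_C

The Compton shift formula is:
Δλ = λ_C(1 - cos θ)

Dividing both sides by λ_C:
Δλ/λ_C = 1 - cos θ

For θ = 103°:
Δλ/λ_C = 1 - cos(103°)
Δλ/λ_C = 1 - -0.2250
Δλ/λ_C = 1.2250

This means the shift is 1.2250 × λ_C = 2.9721 pm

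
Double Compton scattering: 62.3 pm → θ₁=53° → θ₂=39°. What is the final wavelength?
63.8068 pm

Apply Compton shift twice:

First scattering at θ₁ = 53°:
Δλ₁ = λ_C(1 - cos(53°))
Δλ₁ = 2.4263 × 0.3982
Δλ₁ = 0.9661 pm

After first scattering:
λ₁ = 62.3 + 0.9661 = 63.2661 pm

Second scattering at θ₂ = 39°:
Δλ₂ = λ_C(1 - cos(39°))
Δλ₂ = 2.4263 × 0.2229
Δλ₂ = 0.5407 pm

Final wavelength:
λ₂ = 63.2661 + 0.5407 = 63.8068 pm

Total shift: Δλ_total = 0.9661 + 0.5407 = 1.5068 pm

(Intermediate values are shown rounded; full precision is carried through to the final answer.)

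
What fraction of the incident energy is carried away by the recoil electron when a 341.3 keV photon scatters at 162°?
0.5658 (or 56.58%)

Calculate initial and final photon energies:

Initial: E₀ = 341.3 keV → λ₀ = 3.6327 pm
Compton shift: Δλ = 4.7339 pm
Final wavelength: λ' = 8.3666 pm
Final energy: E' = 148.1899 keV

Fractional energy loss:
(E₀ - E')/E₀ = (341.3000 - 148.1899)/341.3000
= 193.1101/341.3000
= 0.5658
= 56.58%

(Intermediate values are shown rounded; full precision is carried through to the final answer.)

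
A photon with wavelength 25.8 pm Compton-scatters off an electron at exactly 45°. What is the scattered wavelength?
26.5106 pm

Using the Compton formula: λ' = λ + λ_C(1 − cos θ)

For θ = 45°, cos θ = √2/2 (exact) ≈ 0.7071, so:
1 − cos 45° = 1 − (√2/2) ≈ 0.2929

Δλ = λ_C × 0.2929 = 2.4263 × 0.2929 = 0.7106 pm

λ' = 25.8 + 0.7106 = 26.5106 pm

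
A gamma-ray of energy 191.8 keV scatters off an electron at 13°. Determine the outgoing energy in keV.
189.9725 keV

First convert energy to wavelength:
λ = hc/E, with hc ≈ 1239.842 keV·pm (i.e. 1239.842 eV·nm)

For E = 191.8 keV = 191800 eV:
λ = 1239.842 keV·pm / 191.8 keV
λ = 6.4642 pm

Calculate the Compton shift:
Δλ = λ_C(1 - cos(13°)) = 2.4263 × 0.0256
Δλ = 0.0622 pm

Final wavelength:
λ' = 6.4642 + 0.0622 = 6.5264 pm

Final energy:
E' = hc/λ' = 1239.842 / 6.5264 = 189.9725 keV

(Intermediate values are shown rounded; full precision is carried through to the final answer.)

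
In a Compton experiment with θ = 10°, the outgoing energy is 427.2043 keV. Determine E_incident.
432.7000 keV

Convert final energy to wavelength (hc ≈ 1239.842 keV·pm):
λ' = hc/E' = 1239.842 / 427.2043 = 2.9022 pm

Calculate the Compton shift:
Δλ = λ_C(1 - cos(10°))
Δλ = 2.4263 × (1 - cos(10°))
Δλ = 0.0369 pm

Initial wavelength:
λ = λ' - Δλ = 2.9022 - 0.0369 = 2.8654 pm

Initial energy:
E = hc/λ = 1239.842 / 2.8654 = 432.7000 keV

(Intermediate values are shown rounded; full precision is carried through to the final answer.)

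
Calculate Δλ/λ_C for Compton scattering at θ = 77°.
0.7750 λ_C

The Compton shift formula is:
Δλ = λ_C(1 - cos θ)

Dividing both sides by λ_C:
Δλ/λ_C = 1 - cos θ

For θ = 77°:
Δλ/λ_C = 1 - cos(77°)
Δλ/λ_C = 1 - 0.2250
Δλ/λ_C = 0.7750

This means the shift is 0.7750 × λ_C = 1.8805 pm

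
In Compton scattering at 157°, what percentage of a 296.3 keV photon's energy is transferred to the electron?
0.5269 (or 52.69%)

Calculate initial and final photon energies:

Initial: E₀ = 296.3 keV → λ₀ = 4.1844 pm
Compton shift: Δλ = 4.6597 pm
Final wavelength: λ' = 8.8442 pm
Final energy: E' = 140.1877 keV

Fractional energy loss:
(E₀ - E')/E₀ = (296.3000 - 140.1877)/296.3000
= 156.1123/296.3000
= 0.5269
= 52.69%

(Intermediate values are shown rounded; full precision is carried through to the final answer.)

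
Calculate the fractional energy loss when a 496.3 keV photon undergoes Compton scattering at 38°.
0.1707 (or 17.07%)

Calculate initial and final photon energies:

Initial: E₀ = 496.3 keV → λ₀ = 2.4982 pm
Compton shift: Δλ = 0.5144 pm
Final wavelength: λ' = 3.0125 pm
Final energy: E' = 411.5628 keV

Fractional energy loss:
(E₀ - E')/E₀ = (496.3000 - 411.5628)/496.3000
= 84.7372/496.3000
= 0.1707
= 17.07%

(Intermediate values are shown rounded; full precision is carried through to the final answer.)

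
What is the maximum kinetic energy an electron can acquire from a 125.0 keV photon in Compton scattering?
41.0644 keV

Maximum energy transfer occurs at θ = 180° (backscattering).

Initial photon: E₀ = 125.0 keV → λ₀ = 9.9187 pm

Maximum Compton shift (at 180°):
Δλ_max = 2λ_C = 2 × 2.4263 = 4.8526 pm

Final wavelength:
λ' = 9.9187 + 4.8526 = 14.7714 pm

Minimum photon energy (maximum energy to electron):
E'_min = hc/λ' = 83.9356 keV

Maximum electron kinetic energy:
K_max = E₀ - E'_min = 125.0000 - 83.9356 = 41.0644 keV

(Intermediate values are shown rounded; full precision is carried through to the final answer.)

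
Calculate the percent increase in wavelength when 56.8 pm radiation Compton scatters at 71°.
2.8810%

Calculate the Compton shift:
Δλ = λ_C(1 - cos(71°))
Δλ = 2.4263 × (1 - cos(71°))
Δλ = 2.4263 × 0.6744
Δλ = 1.6364 pm

Percentage change:
(Δλ/λ₀) × 100 = (1.6364/56.8) × 100
= 2.8810%

(Intermediate values are shown rounded; full precision is carried through to the final answer.)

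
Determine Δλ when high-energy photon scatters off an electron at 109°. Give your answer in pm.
3.2162 pm

Using the Compton scattering formula:
Δλ = λ_C(1 - cos θ)

where λ_C = h/(m_e·c) ≈ 2.4263 pm is the Compton wavelength of an electron.

For θ = 109°:
cos(109°) = -0.3256
1 - cos(109°) = 1.3256

Δλ = 2.4263 × 1.3256
Δλ = 3.2162 pm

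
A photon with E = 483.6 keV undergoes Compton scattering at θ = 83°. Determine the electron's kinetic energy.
219.4888 keV

By energy conservation: K_e = E_initial - E_final

First find the scattered photon energy:
Initial wavelength: λ = hc/E = 2.5638 pm
Compton shift: Δλ = λ_C(1 - cos(83°)) = 2.1306 pm
Final wavelength: λ' = 2.5638 + 2.1306 = 4.6944 pm
Final photon energy: E' = hc/λ' = 264.1112 keV

Electron kinetic energy:
K_e = E - E' = 483.6000 - 264.1112 = 219.4888 keV

(Intermediate values are shown rounded; full precision is carried through to the final answer.)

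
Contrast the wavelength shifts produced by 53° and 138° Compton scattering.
138° produces the larger shift by a factor of 4.378

Calculate both shifts using Δλ = λ_C(1 - cos θ):

For θ₁ = 53°:
Δλ₁ = 2.4263 × (1 - cos(53°))
Δλ₁ = 2.4263 × 0.3982
Δλ₁ = 0.9661 pm

For θ₂ = 138°:
Δλ₂ = 2.4263 × (1 - cos(138°))
Δλ₂ = 2.4263 × 1.7431
Δλ₂ = 4.2294 pm

The 138° angle produces the larger shift.
Ratio: 4.2294/0.9661 = 4.378

(Intermediate values are shown rounded; full precision is carried through to the final answer.)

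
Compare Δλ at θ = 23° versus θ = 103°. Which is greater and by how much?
103° produces the larger shift by a factor of 15.409

Calculate both shifts using Δλ = λ_C(1 - cos θ):

For θ₁ = 23°:
Δλ₁ = 2.4263 × (1 - cos(23°))
Δλ₁ = 2.4263 × 0.0795
Δλ₁ = 0.1929 pm

For θ₂ = 103°:
Δλ₂ = 2.4263 × (1 - cos(103°))
Δλ₂ = 2.4263 × 1.2250
Δλ₂ = 2.9721 pm

The 103° angle produces the larger shift.
Ratio: 2.9721/0.1929 = 15.409

(Intermediate values are shown rounded; full precision is carried through to the final answer.)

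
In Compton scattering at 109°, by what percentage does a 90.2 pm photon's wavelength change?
3.5657%

Calculate the Compton shift:
Δλ = λ_C(1 - cos(109°))
Δλ = 2.4263 × (1 - cos(109°))
Δλ = 2.4263 × 1.3256
Δλ = 3.2162 pm

Percentage change:
(Δλ/λ₀) × 100 = (3.2162/90.2) × 100
= 3.5657%

(Intermediate values are shown rounded; full precision is carried through to the final answer.)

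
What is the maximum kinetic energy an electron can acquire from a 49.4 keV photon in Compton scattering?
8.0038 keV

Maximum energy transfer occurs at θ = 180° (backscattering).

Initial photon: E₀ = 49.4 keV → λ₀ = 25.0980 pm

Maximum Compton shift (at 180°):
Δλ_max = 2λ_C = 2 × 2.4263 = 4.8526 pm

Final wavelength:
λ' = 25.0980 + 4.8526 = 29.9506 pm

Minimum photon energy (maximum energy to electron):
E'_min = hc/λ' = 41.3962 keV

Maximum electron kinetic energy:
K_max = E₀ - E'_min = 49.4000 - 41.3962 = 8.0038 keV

(Intermediate values are shown rounded; full precision is carried through to the final answer.)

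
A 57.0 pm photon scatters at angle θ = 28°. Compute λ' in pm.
57.2840 pm

Using the Compton scattering formula:
λ' = λ + Δλ = λ + λ_C(1 - cos θ)

Given:
- Initial wavelength λ = 57.0 pm
- Scattering angle θ = 28°
- Compton wavelength λ_C ≈ 2.4263 pm

Calculate the shift:
Δλ = 2.4263 × (1 - cos(28°))
Δλ = 2.4263 × 0.1171
Δλ = 0.2840 pm

Final wavelength:
λ' = 57.0 + 0.2840 = 57.2840 pm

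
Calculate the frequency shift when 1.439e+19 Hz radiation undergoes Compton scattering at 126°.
2.246e+18 Hz (decrease)

Convert frequency to wavelength (c = 299792458 m/s):
λ₀ = c/f₀ = 299792458/1.439e+19 = 2.0833388e-11 m = 20.8334 pm

Calculate Compton shift:
Δλ = λ_C(1 - cos(126°)) = 3.8525 pm

Final wavelength:
λ' = λ₀ + Δλ = 20.8334 + 3.8525 = 24.6858 pm

Final frequency:
f' = c/λ' = 299792458/2.4685848e-11 = 1.2144305e+19 Hz

Frequency shift (decrease):
Δf = f₀ - f' = 1.439e+19 - 1.2144305e+19 = 2.246e+18 Hz

(Intermediate values are shown rounded; full precision is carried through to the final answer.)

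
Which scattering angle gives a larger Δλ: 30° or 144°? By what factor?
144° produces the larger shift by a factor of 13.503

Calculate both shifts using Δλ = λ_C(1 - cos θ):

For θ₁ = 30°:
Δλ₁ = 2.4263 × (1 - cos(30°))
Δλ₁ = 2.4263 × 0.1340
Δλ₁ = 0.3251 pm

For θ₂ = 144°:
Δλ₂ = 2.4263 × (1 - cos(144°))
Δλ₂ = 2.4263 × 1.8090
Δλ₂ = 4.3892 pm

The 144° angle produces the larger shift.
Ratio: 4.3892/0.3251 = 13.503

(Intermediate values are shown rounded; full precision is carried through to the final answer.)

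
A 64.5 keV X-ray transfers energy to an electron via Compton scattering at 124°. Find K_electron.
10.6066 keV

By energy conservation: K_e = E_initial - E_final

First find the scattered photon energy:
Initial wavelength: λ = hc/E = 19.2224 pm
Compton shift: Δλ = λ_C(1 - cos(124°)) = 3.7831 pm
Final wavelength: λ' = 19.2224 + 3.7831 = 23.0054 pm
Final photon energy: E' = hc/λ' = 53.8934 keV

Electron kinetic energy:
K_e = E - E' = 64.5000 - 53.8934 = 10.6066 keV

(Intermediate values are shown rounded; full precision is carried through to the final answer.)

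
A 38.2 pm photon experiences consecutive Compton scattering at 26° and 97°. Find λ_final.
41.1676 pm

Apply Compton shift twice:

First scattering at θ₁ = 26°:
Δλ₁ = λ_C(1 - cos(26°))
Δλ₁ = 2.4263 × 0.1012
Δλ₁ = 0.2456 pm

After first scattering:
λ₁ = 38.2 + 0.2456 = 38.4456 pm

Second scattering at θ₂ = 97°:
Δλ₂ = λ_C(1 - cos(97°))
Δλ₂ = 2.4263 × 1.1219
Δλ₂ = 2.7220 pm

Final wavelength:
λ₂ = 38.4456 + 2.7220 = 41.1676 pm

Total shift: Δλ_total = 0.2456 + 2.7220 = 2.9676 pm

(Intermediate values are shown rounded; full precision is carried through to the final answer.)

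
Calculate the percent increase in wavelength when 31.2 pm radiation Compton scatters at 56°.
3.4280%

Calculate the Compton shift:
Δλ = λ_C(1 - cos(56°))
Δλ = 2.4263 × (1 - cos(56°))
Δλ = 2.4263 × 0.4408
Δλ = 1.0695 pm

Percentage change:
(Δλ/λ₀) × 100 = (1.0695/31.2) × 100
= 3.4280%

(Intermediate values are shown rounded; full precision is carried through to the final answer.)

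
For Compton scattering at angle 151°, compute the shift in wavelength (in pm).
4.5484 pm

Using the Compton scattering formula:
Δλ = λ_C(1 - cos θ)

where λ_C = h/(m_e·c) ≈ 2.4263 pm is the Compton wavelength of an electron.

For θ = 151°:
cos(151°) = -0.8746
1 - cos(151°) = 1.8746

Δλ = 2.4263 × 1.8746
Δλ = 4.5484 pm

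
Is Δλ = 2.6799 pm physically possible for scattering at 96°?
Yes, consistent

Calculate the expected shift for θ = 96°:

Δλ_expected = λ_C(1 - cos(96°))
Δλ_expected = 2.4263 × (1 - cos(96°))
Δλ_expected = 2.4263 × 1.1045
Δλ_expected = 2.6799 pm

Given shift: 2.6799 pm
Expected shift: 2.6799 pm
Difference: 0.0000 pm

The values match. This is consistent with Compton scattering at the stated angle.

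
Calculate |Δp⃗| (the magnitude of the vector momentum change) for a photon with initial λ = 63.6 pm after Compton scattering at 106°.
1.6257e-23 kg·m/s

Photon momentum magnitude is p = h/λ.

Initial momentum:
p₀ = h/λ = 6.6261e-34/6.3600e-11 = 1.0418e-23 kg·m/s

After scattering:
λ' = λ + Δλ = 63.6 + 3.0951 = 66.6951 pm
p' = h/λ' = 6.6261e-34/6.6695e-11 = 9.9349e-24 kg·m/s

Momentum is a vector; the scattered photon's direction makes angle θ = 106° with the incident direction. The magnitude of the vector change Δp⃗ = p⃗₀ − p⃗' is found from the law of cosines:
|Δp⃗|² = p₀² + p'² − 2p₀p'cos θ
|Δp⃗|² = (1.0418e-23)² + (9.9349e-24)² − 2·1.0418e-23·9.9349e-24·cos(106°)
|Δp⃗| = 1.6257e-23 kg·m/s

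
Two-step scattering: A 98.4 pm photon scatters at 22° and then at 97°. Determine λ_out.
101.2987 pm

Apply Compton shift twice:

First scattering at θ₁ = 22°:
Δλ₁ = λ_C(1 - cos(22°))
Δλ₁ = 2.4263 × 0.0728
Δλ₁ = 0.1767 pm

After first scattering:
λ₁ = 98.4 + 0.1767 = 98.5767 pm

Second scattering at θ₂ = 97°:
Δλ₂ = λ_C(1 - cos(97°))
Δλ₂ = 2.4263 × 1.1219
Δλ₂ = 2.7220 pm

Final wavelength:
λ₂ = 98.5767 + 2.7220 = 101.2987 pm

Total shift: Δλ_total = 0.1767 + 2.7220 = 2.8987 pm

(Intermediate values are shown rounded; full precision is carried through to the final answer.)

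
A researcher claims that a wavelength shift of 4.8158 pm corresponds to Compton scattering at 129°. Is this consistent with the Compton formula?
No, inconsistent

Calculate the expected shift for θ = 129°:

Δλ_expected = λ_C(1 - cos(129°))
Δλ_expected = 2.4263 × (1 - cos(129°))
Δλ_expected = 2.4263 × 1.6293
Δλ_expected = 3.9532 pm

Given shift: 4.8158 pm
Expected shift: 3.9532 pm
Difference: 0.8625 pm

The values do not match. The given shift corresponds to θ ≈ 170.0°, not 129°.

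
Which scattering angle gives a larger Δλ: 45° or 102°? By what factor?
102° produces the larger shift by a factor of 4.124

Calculate both shifts using Δλ = λ_C(1 - cos θ):

For θ₁ = 45°:
Δλ₁ = 2.4263 × (1 - cos(45°))
Δλ₁ = 2.4263 × 0.2929
Δλ₁ = 0.7106 pm

For θ₂ = 102°:
Δλ₂ = 2.4263 × (1 - cos(102°))
Δλ₂ = 2.4263 × 1.2079
Δλ₂ = 2.9308 pm

The 102° angle produces the larger shift.
Ratio: 2.9308/0.7106 = 4.124

(Intermediate values are shown rounded; full precision is carried through to the final answer.)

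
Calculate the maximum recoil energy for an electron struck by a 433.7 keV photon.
272.9191 keV

Maximum energy transfer occurs at θ = 180° (backscattering).

Initial photon: E₀ = 433.7 keV → λ₀ = 2.8588 pm

Maximum Compton shift (at 180°):
Δλ_max = 2λ_C = 2 × 2.4263 = 4.8526 pm

Final wavelength:
λ' = 2.8588 + 4.8526 = 7.7114 pm

Minimum photon energy (maximum energy to electron):
E'_min = hc/λ' = 160.7809 keV

Maximum electron kinetic energy:
K_max = E₀ - E'_min = 433.7000 - 160.7809 = 272.9191 keV

(Intermediate values are shown rounded; full precision is carried through to the final answer.)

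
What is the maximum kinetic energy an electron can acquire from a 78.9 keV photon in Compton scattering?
18.6161 keV

Maximum energy transfer occurs at θ = 180° (backscattering).

Initial photon: E₀ = 78.9 keV → λ₀ = 15.7141 pm

Maximum Compton shift (at 180°):
Δλ_max = 2λ_C = 2 × 2.4263 = 4.8526 pm

Final wavelength:
λ' = 15.7141 + 4.8526 = 20.5667 pm

Minimum photon energy (maximum energy to electron):
E'_min = hc/λ' = 60.2839 keV

Maximum electron kinetic energy:
K_max = E₀ - E'_min = 78.9000 - 60.2839 = 18.6161 keV

(Intermediate values are shown rounded; full precision is carried through to the final answer.)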